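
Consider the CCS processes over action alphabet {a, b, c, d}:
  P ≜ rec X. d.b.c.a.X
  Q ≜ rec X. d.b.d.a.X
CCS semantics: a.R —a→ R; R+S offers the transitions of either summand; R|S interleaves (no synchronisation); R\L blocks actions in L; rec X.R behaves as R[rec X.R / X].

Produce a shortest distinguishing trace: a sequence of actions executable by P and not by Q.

dbc

P's transition system — 4 states:
  m0 = rec X. d.b.c.a.X ⊢ ··d··> m1
  m1 = b.c.a.(rec X. d.b.c.a.X) ⊢ ··b··> m2
  m2 = c.a.(rec X. d.b.c.a.X) ⊢ ··c··> m3
  m3 = a.(rec X. d.b.c.a.X) ⊢ ··a··> m0
Q's transition system — 4 states:
  n0 = rec X. d.b.d.a.X ⊢ ··d··> n1
  n1 = b.d.a.(rec X. d.b.d.a.X) ⊢ ··b··> n2
  n2 = d.a.(rec X. d.b.d.a.X) ⊢ ··d··> n3
  n3 = a.(rec X. d.b.d.a.X) ⊢ ··a··> n0
Executing dbc from P (initial set {m0}):
  after d @ step 1: {m1}
  after b @ step 2: {m2}
  after c @ step 3: {m3}
  ✓ P
Executing dbc from Q (initial set {n0}):
  after d @ step 1: {n1}
  after b @ step 2: {n2}
  after c @ step 3: no successor for Q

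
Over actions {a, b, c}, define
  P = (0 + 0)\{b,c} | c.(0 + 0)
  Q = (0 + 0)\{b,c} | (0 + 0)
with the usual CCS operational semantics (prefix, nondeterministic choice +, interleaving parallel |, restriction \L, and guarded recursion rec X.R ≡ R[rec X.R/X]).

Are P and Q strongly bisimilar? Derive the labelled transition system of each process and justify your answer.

LTS(P): 2 reachable states
  p0 = (0 + 0)\{b,c} | c.(0 + 0) ⊢ -c-> p1
  p1 = (0 + 0)\{b,c} | (0 + 0) ⊢ stopped
LTS(Q): 1 reachable states
  q0 = (0 + 0)\{b,c} | (0 + 0) ⊢ stopped
Partition-refinement fixed point:
  B0 = {p0}
  B1 = {p1, q0}
p0 ∈ B0, q0 ∈ B1 → different blocks

P ≁ Q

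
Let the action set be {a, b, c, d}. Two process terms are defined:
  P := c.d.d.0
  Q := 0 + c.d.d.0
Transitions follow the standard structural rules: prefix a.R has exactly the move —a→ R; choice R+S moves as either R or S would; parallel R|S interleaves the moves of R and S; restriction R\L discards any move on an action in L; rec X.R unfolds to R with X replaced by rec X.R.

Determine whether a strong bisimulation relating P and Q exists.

P ~ Q

LTS(P): 4 reachable states
  s0 = c.d.d.0 | —c→ s1
  s1 = d.d.0 | —d→ s2
  s2 = d.0 | —d→ s3
  s3 = 0 | deadlocked
LTS(Q): 4 reachable states
  t0 = 0 + c.d.d.0 | —c→ t1
  t1 = d.d.0 | —d→ t2
  t2 = d.0 | —d→ t3
  t3 = 0 | deadlocked
Bisimilarity quotient blocks:
  B0 = {s0, t0}
  B1 = {s1, t1}
  B2 = {s2, t2}
  B3 = {s3, t3}
s0 ∈ B0, t0 ∈ B0 → same block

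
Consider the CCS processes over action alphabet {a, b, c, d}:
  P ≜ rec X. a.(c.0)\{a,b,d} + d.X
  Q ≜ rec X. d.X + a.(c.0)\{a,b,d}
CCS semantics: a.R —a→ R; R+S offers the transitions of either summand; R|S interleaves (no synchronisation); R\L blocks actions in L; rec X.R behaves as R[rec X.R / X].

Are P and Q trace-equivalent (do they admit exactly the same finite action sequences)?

Reachable graph of P (3 states):
  p0 = rec X. a.(c.0)\{a,b,d} + d.X → =a=> p1, =d=> p0
  p1 = (c.0)\{a,b,d} → =c=> p2
  p2 = 0\{a,b,d} → ∅
Reachable graph of Q (3 states):
  q0 = rec X. d.X + a.(c.0)\{a,b,d} → =a=> q1, =d=> q0
  q1 = (c.0)\{a,b,d} → =c=> q2
  q2 = 0\{a,b,d} → ∅
Bisimilarity quotient blocks:
  B0 = {p0, q0}
  B1 = {p1, q1}
  B2 = {p2, q2}
p0 ∈ B0, q0 ∈ B0 → same block
Bisimilar ⇒ trace-equivalent.

traces(P) = traces(Q)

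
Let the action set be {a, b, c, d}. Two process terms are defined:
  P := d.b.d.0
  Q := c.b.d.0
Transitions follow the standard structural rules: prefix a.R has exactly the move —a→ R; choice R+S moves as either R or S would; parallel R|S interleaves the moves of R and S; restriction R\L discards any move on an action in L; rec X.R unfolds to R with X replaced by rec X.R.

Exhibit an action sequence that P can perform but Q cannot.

P's transition system — 4 states:
  p0 = d.b.d.0 | —d→ p1
  p1 = b.d.0 | —b→ p2
  p2 = d.0 | —d→ p3
  p3 = 0 | deadlocked
Q's transition system — 4 states:
  q0 = c.b.d.0 | —c→ q1
  q1 = b.d.0 | —b→ q2
  q2 = d.0 | —d→ q3
  q3 = 0 | deadlocked
Run σ = ⟨d⟩ on P: start {p0}
  step 1 (d): {p1}
  — P admits the full trace.
Run σ = ⟨d⟩ on Q: start {q0}
  step 1 (d): ∅ (Q stuck)

d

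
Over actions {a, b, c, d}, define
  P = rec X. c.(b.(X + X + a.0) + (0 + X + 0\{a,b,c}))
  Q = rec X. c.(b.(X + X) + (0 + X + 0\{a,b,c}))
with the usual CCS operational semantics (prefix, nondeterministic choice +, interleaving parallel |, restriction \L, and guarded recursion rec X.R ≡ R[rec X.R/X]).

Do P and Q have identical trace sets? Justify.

trace-distinct — witness ⟨cba⟩

LTS(P): 4 reachable states
  s0 = rec X. c.(b.(X + X + a.0) + (0 + X + 0\{a,b,c})) ⊢ -c-> s1
  s1 = b.((rec X. c.(b.(X + X + a.0) + (0 + X + 0\{a,b,c}))) + (rec X. c.(b.(X + X + a.0) + (0 + X + 0\{a,b,c}))) + a.0) + (0 + (rec X. c.(b.(X + X + a.0) + (0 + X + 0\{a,b,c}))) + 0\{a,b,c}) ⊢ -b-> s2, -c-> s1
  s2 = (rec X. c.(b.(X + X + a.0) + (0 + X + 0\{a,b,c}))) + (rec X. c.(b.(X + X + a.0) + (0 + X + 0\{a,b,c}))) + a.0 ⊢ -a-> s3, -c-> s1
  s3 = 0 ⊢ ·
LTS(Q): 3 reachable states
  t0 = rec X. c.(b.(X + X) + (0 + X + 0\{a,b,c})) ⊢ -c-> t1
  t1 = b.((rec X. c.(b.(X + X) + (0 + X + 0\{a,b,c}))) + (rec X. c.(b.(X + X) + (0 + X + 0\{a,b,c})))) + (0 + (rec X. c.(b.(X + X) + (0 + X + 0\{a,b,c}))) + 0\{a,b,c}) ⊢ -b-> t2, -c-> t1
  t2 = (rec X. c.(b.(X + X) + (0 + X + 0\{a,b,c}))) + (rec X. c.(b.(X + X) + (0 + X + 0\{a,b,c}))) ⊢ -c-> t1
Trace ⟨cba⟩ through P, begin at {s0}:
  step 1 (c): {s1}
  step 2 (b): {s2}
  step 3 (a): {s3}
  P completes σ.
Trace ⟨cba⟩ through Q, begin at {t0}:
  step 1 (c): {t1}
  step 2 (b): {t2}
  step 3 (a): ∅  — Q cannot continue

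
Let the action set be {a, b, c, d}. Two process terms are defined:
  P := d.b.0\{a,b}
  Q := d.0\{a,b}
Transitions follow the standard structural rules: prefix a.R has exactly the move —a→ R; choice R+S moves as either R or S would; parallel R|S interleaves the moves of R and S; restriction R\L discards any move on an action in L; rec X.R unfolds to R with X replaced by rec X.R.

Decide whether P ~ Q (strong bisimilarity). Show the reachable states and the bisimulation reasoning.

not bisimilar

Reachable graph of P (3 states):
  u0 = d.b.0\{a,b} | ··d··> u1
  u1 = b.0\{a,b} | ··b··> u2
  u2 = 0\{a,b} | ·
Reachable graph of Q (2 states):
  v0 = d.0\{a,b} | ··d··> v1
  v1 = 0\{a,b} | ·
Coarsest stable partition (strong bisimilarity classes):
  B0 = {u0}
  B1 = {u1}
  B2 = {u2, v1}
  B3 = {v0}
u0 ∈ B0, v0 ∈ B3 → different blocks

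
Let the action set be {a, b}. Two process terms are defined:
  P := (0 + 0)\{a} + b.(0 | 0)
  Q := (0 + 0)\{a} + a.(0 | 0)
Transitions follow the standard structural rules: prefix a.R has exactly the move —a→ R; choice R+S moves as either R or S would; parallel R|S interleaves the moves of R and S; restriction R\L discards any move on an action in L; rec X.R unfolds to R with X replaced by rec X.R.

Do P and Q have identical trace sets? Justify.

Reachable graph of P (2 states):
  s0 = (0 + 0)\{a} + b.(0 | 0) | --b--▸ s1
  s1 = 0 | 0 | ·
Reachable graph of Q (2 states):
  t0 = (0 + 0)\{a} + a.(0 | 0) | --a--▸ t1
  t1 = 0 | 0 | ·
Executing b from P (initial set {s0}):
  step 1 (b): {s1}
  — P admits the full trace.
Executing b from Q (initial set {t0}):
  step 1 (b): ∅  — Q cannot continue

trace-distinct — witness ⟨b⟩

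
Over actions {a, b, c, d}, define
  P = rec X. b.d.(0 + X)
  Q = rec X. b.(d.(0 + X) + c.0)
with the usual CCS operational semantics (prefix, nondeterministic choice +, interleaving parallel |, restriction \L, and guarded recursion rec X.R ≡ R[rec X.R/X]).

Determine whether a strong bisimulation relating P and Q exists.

not bisimilar

P's transition system — 3 states:
  m0 = rec X. b.d.(0 + X) → —b→ m1
  m1 = d.(0 + (rec X. b.d.(0 + X))) → —d→ m2
  m2 = 0 + (rec X. b.d.(0 + X)) → —b→ m1
Q's transition system — 4 states:
  n0 = rec X. b.(d.(0 + X) + c.0) → —b→ n1
  n1 = d.(0 + (rec X. b.(d.(0 + X) + c.0))) + c.0 → —c→ n2, —d→ n3
  n2 = 0 → stopped
  n3 = 0 + (rec X. b.(d.(0 + X) + c.0)) → —b→ n1
Coarsest stable partition (strong bisimilarity classes):
  B0 = {m0, m2}
  B1 = {m1}
  B2 = {n0, n3}
  B3 = {n1}
  B4 = {n2}
m0 ∈ B0, n0 ∈ B2 → different blocks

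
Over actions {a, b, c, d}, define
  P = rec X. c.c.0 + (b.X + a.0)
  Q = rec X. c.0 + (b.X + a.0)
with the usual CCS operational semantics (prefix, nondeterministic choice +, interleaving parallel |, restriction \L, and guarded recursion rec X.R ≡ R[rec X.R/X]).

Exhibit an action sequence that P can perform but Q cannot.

cc

LTS(P): 3 reachable states
  m0 = rec X. c.c.0 + (b.X + a.0) → --a--▸ m1, --b--▸ m0, --c--▸ m2
  m1 = 0 → ·
  m2 = c.0 → --c--▸ m1
LTS(Q): 2 reachable states
  n0 = rec X. c.0 + (b.X + a.0) → --a--▸ n1, --b--▸ n0, --c--▸ n1
  n1 = 0 → ·
Run σ = ⟨cc⟩ on P: start {m0}
  after c @ step 1: {m2}
  after c @ step 2: {m1}
  P completes σ.
Run σ = ⟨cc⟩ on Q: start {n0}
  after c @ step 1: {n1}
  after c @ step 2: ∅ (Q stuck)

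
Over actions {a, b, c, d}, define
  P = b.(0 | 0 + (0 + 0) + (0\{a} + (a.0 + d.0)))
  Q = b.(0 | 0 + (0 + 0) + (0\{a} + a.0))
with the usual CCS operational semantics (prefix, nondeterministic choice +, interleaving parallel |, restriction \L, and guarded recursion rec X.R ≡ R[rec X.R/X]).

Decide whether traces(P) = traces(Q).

LTS(P): 3 reachable states
  s0 = b.(0 | 0 + (0 + 0) + (0\{a} + (a.0 + d.0))) | --b--▸ s1
  s1 = 0 | 0 + (0 + 0) + (0\{a} + (a.0 + d.0)) | --a--▸ s2, --d--▸ s2
  s2 = 0 | ∅
LTS(Q): 3 reachable states
  t0 = b.(0 | 0 + (0 + 0) + (0\{a} + a.0)) | --b--▸ t1
  t1 = 0 | 0 + (0 + 0) + (0\{a} + a.0) | --a--▸ t2
  t2 = 0 | ∅
Trace ⟨bd⟩ through P, begin at {s0}:
  [1] b ⇒ {s1}
  [2] d ⇒ {s2}
  P completes σ.
Trace ⟨bd⟩ through Q, begin at {t0}:
  [1] b ⇒ {t1}
  [2] d ⇒ ∅ (Q stuck)

traces(P) ≠ traces(Q) — witness ⟨bd⟩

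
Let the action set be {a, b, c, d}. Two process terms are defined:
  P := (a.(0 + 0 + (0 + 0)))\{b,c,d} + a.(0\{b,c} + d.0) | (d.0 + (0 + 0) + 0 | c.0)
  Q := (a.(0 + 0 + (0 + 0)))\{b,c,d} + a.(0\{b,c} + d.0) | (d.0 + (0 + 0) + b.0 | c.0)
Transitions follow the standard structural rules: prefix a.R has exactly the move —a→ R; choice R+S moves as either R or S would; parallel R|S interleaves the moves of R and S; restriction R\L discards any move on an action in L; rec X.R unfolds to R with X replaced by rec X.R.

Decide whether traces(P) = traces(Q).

traces(P) ≠ traces(Q) — witness ⟨b⟩

P's transition system — 10 states:
  u0 = (a.(0 + 0 + (0 + 0)))\{b,c,d} + a.(0\{b,c} + d.0) | (d.0 + (0 + 0) + 0 | c.0) → =a=> u1, =a=> u2, =c=> u3, =d=> u4
  u1 = (0 + 0 + (0 + 0))\{b,c,d} → ·
  u2 = (0\{b,c} + d.0) | (d.0 + (0 + 0) + 0 | c.0) → =c=> u5, =d=> u6, =d=> u7
  u3 = a.(0\{b,c} + d.0) | (0 | 0) → =a=> u5
  u4 = a.(0\{b,c} + d.0) | 0 → =a=> u6
  u5 = (0\{b,c} + d.0) | (0 | 0) → =d=> u8
  u6 = (0\{b,c} + d.0) | 0 → =d=> u9
  u7 = 0 | (d.0 + (0 + 0) + 0 | c.0) → =c=> u8, =d=> u9
  u8 = 0 | (0 | 0) → ·
  u9 = 0 | 0 → ·
Q's transition system — 16 states:
  v0 = (a.(0 + 0 + (0 + 0)))\{b,c,d} + a.(0\{b,c} + d.0) | (d.0 + (0 + 0) + b.0 | c.0) → =a=> v1, =a=> v2, =b=> v3, =c=> v4, =d=> v5
  v1 = (0 + 0 + (0 + 0))\{b,c,d} → ·
  v2 = (0\{b,c} + d.0) | (d.0 + (0 + 0) + b.0 | c.0) → =b=> v6, =c=> v7, =d=> v8, =d=> v9
  v3 = a.(0\{b,c} + d.0) | (0 | c.0) → =a=> v6, =c=> v10
  v4 = a.(0\{b,c} + d.0) | (b.0 | 0) → =a=> v7, =b=> v10
  v5 = a.(0\{b,c} + d.0) | 0 → =a=> v8
  v6 = (0\{b,c} + d.0) | (0 | c.0) → =c=> v11, =d=> v12
  v7 = (0\{b,c} + d.0) | (b.0 | 0) → =b=> v11, =d=> v13
  v8 = (0\{b,c} + d.0) | 0 → =d=> v14
  v9 = 0 | (d.0 + (0 + 0) + b.0 | c.0) → =b=> v12, =c=> v13, =d=> v14
  v10 = a.(0\{b,c} + d.0) | (0 | 0) → =a=> v11
  v11 = (0\{b,c} + d.0) | (0 | 0) → =d=> v15
  v12 = 0 | (0 | c.0) → =c=> v15
  v13 = 0 | (b.0 | 0) → =b=> v15
  v14 = 0 | 0 → ·
  v15 = 0 | (0 | 0) → ·
Run σ = ⟨b⟩ on Q: start {v0}
  after b @ step 1: {v3}
  — Q admits the full trace.
Run σ = ⟨b⟩ on P: start {u0}
  after b @ step 1: no successor for P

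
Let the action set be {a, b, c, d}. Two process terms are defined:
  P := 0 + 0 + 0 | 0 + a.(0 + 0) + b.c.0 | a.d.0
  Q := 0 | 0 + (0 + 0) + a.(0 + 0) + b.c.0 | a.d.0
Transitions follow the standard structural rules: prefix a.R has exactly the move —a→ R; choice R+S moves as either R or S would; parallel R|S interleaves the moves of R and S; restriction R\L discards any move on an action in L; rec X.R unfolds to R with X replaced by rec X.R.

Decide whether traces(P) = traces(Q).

YES

P's transition system — 10 states:
  m0 = 0 + 0 + 0 | 0 + a.(0 + 0) + b.c.0 | a.d.0 | -a-> m1, -a-> m2, -b-> m3
  m1 = 0 + 0 | (no moves)
  m2 = b.c.0 | d.0 | -b-> m4, -d-> m5
  m3 = c.0 | a.d.0 | -a-> m4, -c-> m6
  m4 = c.0 | d.0 | -c-> m7, -d-> m8
  m5 = b.c.0 | 0 | -b-> m8
  m6 = 0 | a.d.0 | -a-> m7
  m7 = 0 | d.0 | -d-> m9
  m8 = c.0 | 0 | -c-> m9
  m9 = 0 | 0 | (no moves)
Q's transition system — 10 states:
  n0 = 0 | 0 + (0 + 0) + a.(0 + 0) + b.c.0 | a.d.0 | -a-> n1, -a-> n2, -b-> n3
  n1 = 0 + 0 | (no moves)
  n2 = b.c.0 | d.0 | -b-> n4, -d-> n5
  n3 = c.0 | a.d.0 | -a-> n4, -c-> n6
  n4 = c.0 | d.0 | -c-> n7, -d-> n8
  n5 = b.c.0 | 0 | -b-> n8
  n6 = 0 | a.d.0 | -a-> n7
  n7 = 0 | d.0 | -d-> n9
  n8 = c.0 | 0 | -c-> n9
  n9 = 0 | 0 | (no moves)
Coarsest stable partition (strong bisimilarity classes):
  B0 = {m0, n0}
  B1 = {m1, m9, n1, n9}
  B2 = {m3, n3}
  B3 = {m6, n6}
  B4 = {m7, n7}
  B5 = {m4, n4}
  B6 = {m8, n8}
  B7 = {m2, n2}
  B8 = {m5, n5}
m0 ∈ B0, n0 ∈ B0 → same block
Bisimilar ⇒ trace-equivalent.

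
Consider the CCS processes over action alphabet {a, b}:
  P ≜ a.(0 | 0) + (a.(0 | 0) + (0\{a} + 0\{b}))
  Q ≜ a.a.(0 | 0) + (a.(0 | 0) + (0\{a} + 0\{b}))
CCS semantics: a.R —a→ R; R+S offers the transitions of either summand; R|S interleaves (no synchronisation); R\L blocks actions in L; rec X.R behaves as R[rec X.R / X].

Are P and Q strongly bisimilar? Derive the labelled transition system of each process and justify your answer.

Reachable graph of P (2 states):
  m0 = a.(0 | 0) + (a.(0 | 0) + (0\{a} + 0\{b})) → —a→ m1
  m1 = 0 | 0 → ·
Reachable graph of Q (3 states):
  n0 = a.a.(0 | 0) + (a.(0 | 0) + (0\{a} + 0\{b})) → —a→ n1, —a→ n2
  n1 = 0 | 0 → ·
  n2 = a.(0 | 0) → —a→ n1
Partition-refinement fixed point:
  B0 = {m0, n2}
  B1 = {m1, n1}
  B2 = {n0}
m0 ∈ B0, n0 ∈ B2 → different blocks

P ≁ Q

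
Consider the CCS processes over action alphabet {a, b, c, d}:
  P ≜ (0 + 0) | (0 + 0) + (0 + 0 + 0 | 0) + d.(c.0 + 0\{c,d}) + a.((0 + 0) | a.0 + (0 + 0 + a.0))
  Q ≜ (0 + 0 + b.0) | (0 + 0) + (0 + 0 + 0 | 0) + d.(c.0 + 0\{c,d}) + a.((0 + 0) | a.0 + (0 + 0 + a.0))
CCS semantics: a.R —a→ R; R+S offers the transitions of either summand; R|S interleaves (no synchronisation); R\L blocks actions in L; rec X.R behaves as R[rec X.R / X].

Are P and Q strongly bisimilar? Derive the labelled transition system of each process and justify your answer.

P's transition system — 5 states:
  u0 = (0 + 0) | (0 + 0) + (0 + 0 + 0 | 0) + d.(c.0 + 0\{c,d}) + a.((0 + 0) | a.0 + (0 + 0 + a.0)) :: -a-> u1, -d-> u2
  u1 = (0 + 0) | a.0 + (0 + 0 + a.0) :: -a-> u3, -a-> u4
  u2 = c.0 + 0\{c,d} :: -c-> u4
  u3 = (0 + 0) | 0 :: deadlocked
  u4 = 0 :: deadlocked
Q's transition system — 6 states:
  v0 = (0 + 0 + b.0) | (0 + 0) + (0 + 0 + 0 | 0) + d.(c.0 + 0\{c,d}) + a.((0 + 0) | a.0 + (0 + 0 + a.0)) :: -a-> v1, -b-> v2, -d-> v3
  v1 = (0 + 0) | a.0 + (0 + 0 + a.0) :: -a-> v4, -a-> v5
  v2 = 0 | (0 + 0) :: deadlocked
  v3 = c.0 + 0\{c,d} :: -c-> v5
  v4 = (0 + 0) | 0 :: deadlocked
  v5 = 0 :: deadlocked
Bisimilarity quotient blocks:
  B0 = {u0}
  B1 = {u2, v3}
  B2 = {u3, u4, v2, v4, v5}
  B3 = {u1, v1}
  B4 = {v0}
u0 ∈ B0, v0 ∈ B4 → different blocks

NO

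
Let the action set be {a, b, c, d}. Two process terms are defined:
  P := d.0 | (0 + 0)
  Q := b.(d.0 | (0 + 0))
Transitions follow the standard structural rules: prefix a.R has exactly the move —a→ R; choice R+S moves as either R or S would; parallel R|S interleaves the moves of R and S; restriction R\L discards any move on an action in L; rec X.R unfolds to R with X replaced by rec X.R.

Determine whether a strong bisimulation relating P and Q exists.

not bisimilar

Reachable graph of P (2 states):
  s0 = d.0 | (0 + 0) has moves -d-> s1
  s1 = 0 | (0 + 0) has moves (no moves)
Reachable graph of Q (3 states):
  t0 = b.(d.0 | (0 + 0)) has moves -b-> t1
  t1 = d.0 | (0 + 0) has moves -d-> t2
  t2 = 0 | (0 + 0) has moves (no moves)
Coarsest stable partition (strong bisimilarity classes):
  B0 = {s0, t1}
  B1 = {s1, t2}
  B2 = {t0}
s0 ∈ B0, t0 ∈ B2 → different blocks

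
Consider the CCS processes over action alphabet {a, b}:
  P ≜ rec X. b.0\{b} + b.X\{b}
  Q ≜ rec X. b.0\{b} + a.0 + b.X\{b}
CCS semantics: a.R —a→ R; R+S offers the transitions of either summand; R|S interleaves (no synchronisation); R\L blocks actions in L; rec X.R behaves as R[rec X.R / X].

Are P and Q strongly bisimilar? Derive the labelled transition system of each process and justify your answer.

LTS(P): 3 reachable states
  s0 = rec X. b.0\{b} + b.X\{b} has moves —b→ s1, —b→ s2
  s1 = (rec X. b.0\{b} + b.X\{b})\{b} has moves (no moves)
  s2 = 0\{b} has moves (no moves)
LTS(Q): 4 reachable states
  t0 = rec X. b.0\{b} + a.0 + b.X\{b} has moves —a→ t1, —b→ t2, —b→ t3
  t1 = 0 has moves (no moves)
  t2 = (rec X. b.0\{b} + a.0 + b.X\{b})\{b} has moves —a→ t3
  t3 = 0\{b} has moves (no moves)
Partition-refinement fixed point:
  B0 = {s0}
  B1 = {s1, s2, t1, t3}
  B2 = {t0}
  B3 = {t2}
s0 ∈ B0, t0 ∈ B2 → different blocks

not bisimilar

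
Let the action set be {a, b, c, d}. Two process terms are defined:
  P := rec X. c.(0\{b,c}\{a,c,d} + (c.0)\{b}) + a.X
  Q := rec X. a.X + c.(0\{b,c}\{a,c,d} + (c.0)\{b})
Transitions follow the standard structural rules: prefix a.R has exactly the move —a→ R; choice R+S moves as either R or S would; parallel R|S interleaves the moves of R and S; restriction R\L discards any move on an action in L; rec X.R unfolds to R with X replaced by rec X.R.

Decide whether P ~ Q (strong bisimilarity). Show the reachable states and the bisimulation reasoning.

P's transition system — 3 states:
  u0 = rec X. c.(0\{b,c}\{a,c,d} + (c.0)\{b}) + a.X ⊢ =a=> u0, =c=> u1
  u1 = 0\{b,c}\{a,c,d} + (c.0)\{b} ⊢ =c=> u2
  u2 = 0\{b} ⊢ deadlocked
Q's transition system — 3 states:
  v0 = rec X. a.X + c.(0\{b,c}\{a,c,d} + (c.0)\{b}) ⊢ =a=> v0, =c=> v1
  v1 = 0\{b,c}\{a,c,d} + (c.0)\{b} ⊢ =c=> v2
  v2 = 0\{b} ⊢ deadlocked
Partition-refinement fixed point:
  B0 = {u0, v0}
  B1 = {u1, v1}
  B2 = {u2, v2}
u0 ∈ B0, v0 ∈ B0 → same block

YES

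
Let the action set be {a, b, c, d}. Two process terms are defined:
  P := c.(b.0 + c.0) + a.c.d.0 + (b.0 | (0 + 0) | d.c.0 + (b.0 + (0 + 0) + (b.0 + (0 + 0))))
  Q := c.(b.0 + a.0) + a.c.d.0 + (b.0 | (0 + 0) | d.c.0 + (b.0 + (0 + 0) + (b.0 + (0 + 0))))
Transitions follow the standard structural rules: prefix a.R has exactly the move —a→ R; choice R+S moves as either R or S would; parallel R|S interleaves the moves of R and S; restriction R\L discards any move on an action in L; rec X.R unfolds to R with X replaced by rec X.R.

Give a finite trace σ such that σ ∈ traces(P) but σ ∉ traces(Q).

P's transition system — 10 states:
  u0 = c.(b.0 + c.0) + a.c.d.0 + (b.0 | (0 + 0) | d.c.0 + (b.0 + (0 + 0) + (b.0 + (0 + 0)))) :: —a→ u1, —b→ u2, —b→ u3, —c→ u4, —d→ u5
  u1 = c.d.0 :: —c→ u6
  u2 = 0 :: stopped
  u3 = 0 | (0 + 0) | d.c.0 :: —d→ u7
  u4 = b.0 + c.0 :: —b→ u2, —c→ u2
  u5 = b.0 | (0 + 0) | c.0 :: —b→ u7, —c→ u8
  u6 = d.0 :: —d→ u2
  u7 = 0 | (0 + 0) | c.0 :: —c→ u9
  u8 = b.0 | (0 + 0) | 0 :: —b→ u9
  u9 = 0 | (0 + 0) | 0 :: stopped
Q's transition system — 10 states:
  v0 = c.(b.0 + a.0) + a.c.d.0 + (b.0 | (0 + 0) | d.c.0 + (b.0 + (0 + 0) + (b.0 + (0 + 0)))) :: —a→ v1, —b→ v2, —b→ v3, —c→ v4, —d→ v5
  v1 = c.d.0 :: —c→ v6
  v2 = 0 :: stopped
  v3 = 0 | (0 + 0) | d.c.0 :: —d→ v7
  v4 = b.0 + a.0 :: —a→ v2, —b→ v2
  v5 = b.0 | (0 + 0) | c.0 :: —b→ v7, —c→ v8
  v6 = d.0 :: —d→ v2
  v7 = 0 | (0 + 0) | c.0 :: —c→ v9
  v8 = b.0 | (0 + 0) | 0 :: —b→ v9
  v9 = 0 | (0 + 0) | 0 :: stopped
Run σ = ⟨cc⟩ on P: start {u0}
  step 1 (c): {u4}
  step 2 (c): {u2}
  ✓ P
Run σ = ⟨cc⟩ on Q: start {v0}
  step 1 (c): {v4}
  step 2 (c): ∅ (Q stuck)

cc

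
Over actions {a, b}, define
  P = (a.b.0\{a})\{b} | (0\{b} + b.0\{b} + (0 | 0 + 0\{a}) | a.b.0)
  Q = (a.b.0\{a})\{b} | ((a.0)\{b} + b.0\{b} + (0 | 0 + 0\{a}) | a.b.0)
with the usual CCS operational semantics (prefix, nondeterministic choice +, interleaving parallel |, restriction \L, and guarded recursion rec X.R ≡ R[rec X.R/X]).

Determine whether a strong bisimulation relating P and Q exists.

not bisimilar

Reachable graph of P (8 states):
  p0 = (a.b.0\{a})\{b} | (0\{b} + b.0\{b} + (0 | 0 + 0\{a}) | a.b.0) :: =a=> p1, =a=> p2, =b=> p3
  p1 = (a.b.0\{a})\{b} | ((0 | 0 + 0\{a}) | b.0) :: =a=> p4, =b=> p5
  p2 = (b.0\{a})\{b} | (0\{b} + b.0\{b} + (0 | 0 + 0\{a}) | a.b.0) :: =a=> p4, =b=> p6
  p3 = (a.b.0\{a})\{b} | 0\{b} :: =a=> p6
  p4 = (b.0\{a})\{b} | ((0 | 0 + 0\{a}) | b.0) :: =b=> p7
  p5 = (a.b.0\{a})\{b} | ((0 | 0 + 0\{a}) | 0) :: =a=> p7
  p6 = (b.0\{a})\{b} | 0\{b} :: stopped
  p7 = (b.0\{a})\{b} | ((0 | 0 + 0\{a}) | 0) :: stopped
Reachable graph of Q (8 states):
  q0 = (a.b.0\{a})\{b} | ((a.0)\{b} + b.0\{b} + (0 | 0 + 0\{a}) | a.b.0) :: =a=> q1, =a=> q2, =a=> q3, =b=> q2
  q1 = (a.b.0\{a})\{b} | ((0 | 0 + 0\{a}) | b.0) :: =a=> q4, =b=> q5
  q2 = (a.b.0\{a})\{b} | 0\{b} :: =a=> q6
  q3 = (b.0\{a})\{b} | ((a.0)\{b} + b.0\{b} + (0 | 0 + 0\{a}) | a.b.0) :: =a=> q4, =a=> q6, =b=> q6
  q4 = (b.0\{a})\{b} | ((0 | 0 + 0\{a}) | b.0) :: =b=> q7
  q5 = (a.b.0\{a})\{b} | ((0 | 0 + 0\{a}) | 0) :: =a=> q7
  q6 = (b.0\{a})\{b} | 0\{b} :: stopped
  q7 = (b.0\{a})\{b} | ((0 | 0 + 0\{a}) | 0) :: stopped
Partition-refinement fixed point:
  B0 = {p0}
  B1 = {p1, q1}
  B2 = {p4, q4}
  B3 = {p6, p7, q6, q7}
  B4 = {p3, p5, q2, q5}
  B5 = {p2}
  B6 = {q0}
  B7 = {q3}
p0 ∈ B0, q0 ∈ B6 → different blocks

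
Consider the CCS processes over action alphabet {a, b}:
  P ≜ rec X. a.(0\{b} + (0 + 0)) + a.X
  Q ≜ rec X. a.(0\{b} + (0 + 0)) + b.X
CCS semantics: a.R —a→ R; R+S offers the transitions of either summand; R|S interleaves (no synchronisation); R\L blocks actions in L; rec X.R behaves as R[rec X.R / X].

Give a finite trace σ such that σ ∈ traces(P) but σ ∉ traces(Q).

aa

LTS(P): 2 reachable states
  u0 = rec X. a.(0\{b} + (0 + 0)) + a.X has moves —a→ u0, —a→ u1
  u1 = 0\{b} + (0 + 0) has moves ·
LTS(Q): 2 reachable states
  v0 = rec X. a.(0\{b} + (0 + 0)) + b.X has moves —a→ v1, —b→ v0
  v1 = 0\{b} + (0 + 0) has moves ·
Run σ = ⟨aa⟩ on P: start {u0}
  after a @ step 1: {u0, u1}
  after a @ step 2: {u0, u1}
  — P admits the full trace.
Run σ = ⟨aa⟩ on Q: start {v0}
  after a @ step 1: {v1}
  after a @ step 2: ∅ (Q stuck)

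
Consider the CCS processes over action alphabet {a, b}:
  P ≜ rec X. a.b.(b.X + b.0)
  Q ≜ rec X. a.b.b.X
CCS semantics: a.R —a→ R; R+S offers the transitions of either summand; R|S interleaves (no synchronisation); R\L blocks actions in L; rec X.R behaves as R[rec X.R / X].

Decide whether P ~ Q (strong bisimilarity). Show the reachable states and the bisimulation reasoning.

Reachable graph of P (4 states):
  s0 = rec X. a.b.(b.X + b.0) ⊢ -a-> s1
  s1 = b.(b.(rec X. a.b.(b.X + b.0)) + b.0) ⊢ -b-> s2
  s2 = b.(rec X. a.b.(b.X + b.0)) + b.0 ⊢ -b-> s0, -b-> s3
  s3 = 0 ⊢ (no moves)
Reachable graph of Q (3 states):
  t0 = rec X. a.b.b.X ⊢ -a-> t1
  t1 = b.b.(rec X. a.b.b.X) ⊢ -b-> t2
  t2 = b.(rec X. a.b.b.X) ⊢ -b-> t0
Coarsest stable partition (strong bisimilarity classes):
  B0 = {s0}
  B1 = {s1}
  B2 = {s2}
  B3 = {s3}
  B4 = {t0}
  B5 = {t1}
  B6 = {t2}
s0 ∈ B0, t0 ∈ B4 → different blocks

NO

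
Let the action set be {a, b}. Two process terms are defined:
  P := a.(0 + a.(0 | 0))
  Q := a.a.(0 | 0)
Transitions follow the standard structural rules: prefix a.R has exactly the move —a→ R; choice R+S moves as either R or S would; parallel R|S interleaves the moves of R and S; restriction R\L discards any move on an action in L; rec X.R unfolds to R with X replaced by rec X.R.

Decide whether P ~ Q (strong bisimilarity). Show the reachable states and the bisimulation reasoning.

YES

P's transition system — 3 states:
  p0 = a.(0 + a.(0 | 0)) | —a→ p1
  p1 = 0 + a.(0 | 0) | —a→ p2
  p2 = 0 | 0 | stopped
Q's transition system — 3 states:
  q0 = a.a.(0 | 0) | —a→ q1
  q1 = a.(0 | 0) | —a→ q2
  q2 = 0 | 0 | stopped
Partition-refinement fixed point:
  B0 = {p0, q0}
  B1 = {p1, q1}
  B2 = {p2, q2}
p0 ∈ B0, q0 ∈ B0 → same block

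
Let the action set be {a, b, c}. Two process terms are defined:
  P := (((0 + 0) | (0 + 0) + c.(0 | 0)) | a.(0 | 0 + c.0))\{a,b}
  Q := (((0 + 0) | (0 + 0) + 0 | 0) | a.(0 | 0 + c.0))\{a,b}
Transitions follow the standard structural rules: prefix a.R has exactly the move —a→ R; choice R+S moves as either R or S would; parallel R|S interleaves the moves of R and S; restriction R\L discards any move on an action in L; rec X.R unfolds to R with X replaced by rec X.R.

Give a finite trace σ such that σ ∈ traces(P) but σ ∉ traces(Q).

Reachable graph of P (2 states):
  u0 = (((0 + 0) | (0 + 0) + c.(0 | 0)) | a.(0 | 0 + c.0))\{a,b} → =c=> u1
  u1 = (0 | 0 | a.(0 | 0 + c.0))\{a,b} → stopped
Reachable graph of Q (1 states):
  v0 = (((0 + 0) | (0 + 0) + 0 | 0) | a.(0 | 0 + c.0))\{a,b} → stopped
Run σ = ⟨c⟩ on P: start {u0}
  step 1 (c): {u1}
  P completes σ.
Run σ = ⟨c⟩ on Q: start {v0}
  step 1 (c): no successor for Q

c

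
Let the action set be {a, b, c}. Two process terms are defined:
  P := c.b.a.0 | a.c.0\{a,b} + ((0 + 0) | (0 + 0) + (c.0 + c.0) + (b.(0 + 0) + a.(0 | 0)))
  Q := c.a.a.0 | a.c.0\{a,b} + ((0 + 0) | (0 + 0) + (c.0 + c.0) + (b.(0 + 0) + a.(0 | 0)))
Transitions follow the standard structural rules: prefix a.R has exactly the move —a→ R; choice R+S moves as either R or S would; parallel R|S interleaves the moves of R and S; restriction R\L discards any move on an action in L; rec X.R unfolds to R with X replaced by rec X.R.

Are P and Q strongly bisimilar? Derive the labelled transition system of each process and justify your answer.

P ≁ Q

LTS(P): 15 reachable states
  s0 = c.b.a.0 | a.c.0\{a,b} + ((0 + 0) | (0 + 0) + (c.0 + c.0) + (b.(0 + 0) + a.(0 | 0))) :: -a-> s1, -a-> s2, -b-> s3, -c-> s4, -c-> s5
  s1 = 0 | 0 :: stopped
  s2 = c.b.a.0 | c.0\{a,b} :: -c-> s6, -c-> s7
  s3 = 0 + 0 :: stopped
  s4 = 0 :: stopped
  s5 = b.a.0 | a.c.0\{a,b} :: -a-> s6, -b-> s8
  s6 = b.a.0 | c.0\{a,b} :: -b-> s9, -c-> s10
  s7 = c.b.a.0 | 0\{a,b} :: -c-> s10
  s8 = a.0 | a.c.0\{a,b} :: -a-> s11, -a-> s9
  s9 = a.0 | c.0\{a,b} :: -a-> s12, -c-> s13
  s10 = b.a.0 | 0\{a,b} :: -b-> s13
  s11 = 0 | a.c.0\{a,b} :: -a-> s12
  s12 = 0 | c.0\{a,b} :: -c-> s14
  s13 = a.0 | 0\{a,b} :: -a-> s14
  s14 = 0 | 0\{a,b} :: stopped
LTS(Q): 15 reachable states
  t0 = c.a.a.0 | a.c.0\{a,b} + ((0 + 0) | (0 + 0) + (c.0 + c.0) + (b.(0 + 0) + a.(0 | 0))) :: -a-> t1, -a-> t2, -b-> t3, -c-> t4, -c-> t5
  t1 = 0 | 0 :: stopped
  t2 = c.a.a.0 | c.0\{a,b} :: -c-> t6, -c-> t7
  t3 = 0 + 0 :: stopped
  t4 = 0 :: stopped
  t5 = a.a.0 | a.c.0\{a,b} :: -a-> t6, -a-> t8
  t6 = a.a.0 | c.0\{a,b} :: -a-> t9, -c-> t10
  t7 = c.a.a.0 | 0\{a,b} :: -c-> t10
  t8 = a.0 | a.c.0\{a,b} :: -a-> t11, -a-> t9
  t9 = a.0 | c.0\{a,b} :: -a-> t12, -c-> t13
  t10 = a.a.0 | 0\{a,b} :: -a-> t13
  t11 = 0 | a.c.0\{a,b} :: -a-> t12
  t12 = 0 | c.0\{a,b} :: -c-> t14
  t13 = a.0 | 0\{a,b} :: -a-> t14
  t14 = 0 | 0\{a,b} :: stopped
Coarsest stable partition (strong bisimilarity classes):
  B0 = {s0}
  B1 = {s5}
  B2 = {s6}
  B3 = {s10}
  B4 = {s13, t13}
  B5 = {s1, s14, s3, s4, t1, t14, t3, t4}
  B6 = {s9, t9}
  B7 = {s12, t12}
  B8 = {s8, t8}
  B9 = {s11, t11}
  B10 = {s2}
  B11 = {s7}
  B12 = {t0}
  B13 = {t2}
  B14 = {t6}
  B15 = {t10}
  B16 = {t7}
  B17 = {t5}
s0 ∈ B0, t0 ∈ B12 → different blocks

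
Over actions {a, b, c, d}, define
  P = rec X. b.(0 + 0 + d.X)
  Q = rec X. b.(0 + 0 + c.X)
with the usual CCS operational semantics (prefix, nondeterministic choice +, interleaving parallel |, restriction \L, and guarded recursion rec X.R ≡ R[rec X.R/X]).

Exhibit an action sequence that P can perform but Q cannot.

Reachable graph of P (2 states):
  p0 = rec X. b.(0 + 0 + d.X) has moves --b--▸ p1
  p1 = 0 + 0 + d.(rec X. b.(0 + 0 + d.X)) has moves --d--▸ p0
Reachable graph of Q (2 states):
  q0 = rec X. b.(0 + 0 + c.X) has moves --b--▸ q1
  q1 = 0 + 0 + c.(rec X. b.(0 + 0 + c.X)) has moves --c--▸ q0
Executing bd from P (initial set {p0}):
  after b @ step 1: {p1}
  after d @ step 2: {p0}
  ✓ P
Executing bd from Q (initial set {q0}):
  after b @ step 1: {q1}
  after d @ step 2: ∅ (Q stuck)

bd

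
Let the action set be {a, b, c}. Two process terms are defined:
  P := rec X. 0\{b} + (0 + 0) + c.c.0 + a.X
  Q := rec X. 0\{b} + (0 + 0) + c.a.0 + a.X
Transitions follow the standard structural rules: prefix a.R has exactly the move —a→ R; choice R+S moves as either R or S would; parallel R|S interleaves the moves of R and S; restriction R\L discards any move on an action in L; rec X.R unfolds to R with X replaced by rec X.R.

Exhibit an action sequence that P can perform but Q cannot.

cc

P's transition system — 3 states:
  m0 = rec X. 0\{b} + (0 + 0) + c.c.0 + a.X ⊢ --a--▸ m0, --c--▸ m1
  m1 = c.0 ⊢ --c--▸ m2
  m2 = 0 ⊢ stopped
Q's transition system — 3 states:
  n0 = rec X. 0\{b} + (0 + 0) + c.a.0 + a.X ⊢ --a--▸ n0, --c--▸ n1
  n1 = a.0 ⊢ --a--▸ n2
  n2 = 0 ⊢ stopped
Run σ = ⟨cc⟩ on P: start {m0}
  [1] c ⇒ {m1}
  [2] c ⇒ {m2}
  ✓ P
Run σ = ⟨cc⟩ on Q: start {n0}
  [1] c ⇒ {n1}
  [2] c ⇒ ∅  — Q cannot continue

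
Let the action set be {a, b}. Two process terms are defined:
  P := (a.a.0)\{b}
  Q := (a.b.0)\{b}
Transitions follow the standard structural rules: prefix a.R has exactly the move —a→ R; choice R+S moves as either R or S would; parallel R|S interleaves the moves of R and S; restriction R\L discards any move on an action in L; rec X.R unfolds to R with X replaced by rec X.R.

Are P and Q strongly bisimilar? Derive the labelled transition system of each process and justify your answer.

NO

Reachable graph of P (3 states):
  s0 = (a.a.0)\{b} has moves -a-> s1
  s1 = (a.0)\{b} has moves -a-> s2
  s2 = 0\{b} has moves (no moves)
Reachable graph of Q (2 states):
  t0 = (a.b.0)\{b} has moves -a-> t1
  t1 = (b.0)\{b} has moves (no moves)
Partition-refinement fixed point:
  B0 = {s0}
  B1 = {s1, t0}
  B2 = {s2, t1}
s0 ∈ B0, t0 ∈ B1 → different blocks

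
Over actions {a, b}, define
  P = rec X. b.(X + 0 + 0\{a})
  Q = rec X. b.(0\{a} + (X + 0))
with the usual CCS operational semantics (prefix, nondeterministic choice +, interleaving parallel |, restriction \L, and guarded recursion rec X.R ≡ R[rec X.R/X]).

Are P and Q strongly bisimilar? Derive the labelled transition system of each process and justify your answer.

bisimilar

Reachable graph of P (2 states):
  p0 = rec X. b.(X + 0 + 0\{a}) has moves --b--▸ p1
  p1 = (rec X. b.(X + 0 + 0\{a})) + 0 + 0\{a} has moves --b--▸ p1
Reachable graph of Q (2 states):
  q0 = rec X. b.(0\{a} + (X + 0)) has moves --b--▸ q1
  q1 = 0\{a} + ((rec X. b.(0\{a} + (X + 0))) + 0) has moves --b--▸ q1
Partition-refinement fixed point:
  B0 = {p0, p1, q0, q1}
p0 ∈ B0, q0 ∈ B0 → same block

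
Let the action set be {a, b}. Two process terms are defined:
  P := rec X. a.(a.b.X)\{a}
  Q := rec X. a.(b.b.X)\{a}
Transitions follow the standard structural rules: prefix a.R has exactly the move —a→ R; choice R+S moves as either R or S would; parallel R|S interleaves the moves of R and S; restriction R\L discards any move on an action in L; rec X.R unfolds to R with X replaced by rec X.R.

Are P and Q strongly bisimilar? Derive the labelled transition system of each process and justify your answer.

not bisimilar

P's transition system — 2 states:
  s0 = rec X. a.(a.b.X)\{a} :: —a→ s1
  s1 = (a.b.(rec X. a.(a.b.X)\{a}))\{a} :: ∅
Q's transition system — 4 states:
  t0 = rec X. a.(b.b.X)\{a} :: —a→ t1
  t1 = (b.b.(rec X. a.(b.b.X)\{a}))\{a} :: —b→ t2
  t2 = (b.(rec X. a.(b.b.X)\{a}))\{a} :: —b→ t3
  t3 = (rec X. a.(b.b.X)\{a})\{a} :: ∅
Bisimilarity quotient blocks:
  B0 = {s0}
  B1 = {s1, t3}
  B2 = {t0}
  B3 = {t1}
  B4 = {t2}
s0 ∈ B0, t0 ∈ B2 → different blocks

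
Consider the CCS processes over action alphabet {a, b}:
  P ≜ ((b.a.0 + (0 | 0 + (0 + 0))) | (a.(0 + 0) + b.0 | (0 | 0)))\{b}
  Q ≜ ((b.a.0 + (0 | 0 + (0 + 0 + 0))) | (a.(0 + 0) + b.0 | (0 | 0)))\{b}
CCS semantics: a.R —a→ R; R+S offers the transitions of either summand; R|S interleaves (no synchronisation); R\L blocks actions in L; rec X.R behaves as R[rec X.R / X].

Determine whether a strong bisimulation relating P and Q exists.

YES

P's transition system — 2 states:
  u0 = ((b.a.0 + (0 | 0 + (0 + 0))) | (a.(0 + 0) + b.0 | (0 | 0)))\{b} ⊢ —a→ u1
  u1 = ((b.a.0 + (0 | 0 + (0 + 0))) | (0 + 0))\{b} ⊢ ·
Q's transition system — 2 states:
  v0 = ((b.a.0 + (0 | 0 + (0 + 0 + 0))) | (a.(0 + 0) + b.0 | (0 | 0)))\{b} ⊢ —a→ v1
  v1 = ((b.a.0 + (0 | 0 + (0 + 0 + 0))) | (0 + 0))\{b} ⊢ ·
Partition-refinement fixed point:
  B0 = {u0, v0}
  B1 = {u1, v1}
u0 ∈ B0, v0 ∈ B0 → same block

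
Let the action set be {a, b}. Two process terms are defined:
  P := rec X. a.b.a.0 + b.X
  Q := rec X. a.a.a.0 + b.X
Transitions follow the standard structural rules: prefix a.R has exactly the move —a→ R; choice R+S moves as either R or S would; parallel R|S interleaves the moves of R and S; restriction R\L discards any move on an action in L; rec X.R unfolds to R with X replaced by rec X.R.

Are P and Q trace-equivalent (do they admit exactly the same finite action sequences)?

LTS(P): 4 reachable states
  m0 = rec X. a.b.a.0 + b.X :: --a--▸ m1, --b--▸ m0
  m1 = b.a.0 :: --b--▸ m2
  m2 = a.0 :: --a--▸ m3
  m3 = 0 :: ·
LTS(Q): 4 reachable states
  n0 = rec X. a.a.a.0 + b.X :: --a--▸ n1, --b--▸ n0
  n1 = a.a.0 :: --a--▸ n2
  n2 = a.0 :: --a--▸ n3
  n3 = 0 :: ·
Run σ = ⟨ab⟩ on P: start {m0}
  after a @ step 1: {m1}
  after b @ step 2: {m2}
  P completes σ.
Run σ = ⟨ab⟩ on Q: start {n0}
  after a @ step 1: {n1}
  after b @ step 2: ∅  — Q cannot continue

traces(P) ≠ traces(Q) — witness ⟨ab⟩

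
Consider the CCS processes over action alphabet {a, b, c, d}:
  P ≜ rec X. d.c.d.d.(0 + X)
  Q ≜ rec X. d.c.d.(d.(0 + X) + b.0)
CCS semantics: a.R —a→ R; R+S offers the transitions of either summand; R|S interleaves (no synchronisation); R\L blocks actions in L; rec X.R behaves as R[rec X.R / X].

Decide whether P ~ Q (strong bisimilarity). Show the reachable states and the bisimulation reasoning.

P's transition system — 5 states:
  s0 = rec X. d.c.d.d.(0 + X) :: =d=> s1
  s1 = c.d.d.(0 + (rec X. d.c.d.d.(0 + X))) :: =c=> s2
  s2 = d.d.(0 + (rec X. d.c.d.d.(0 + X))) :: =d=> s3
  s3 = d.(0 + (rec X. d.c.d.d.(0 + X))) :: =d=> s4
  s4 = 0 + (rec X. d.c.d.d.(0 + X)) :: =d=> s1
Q's transition system — 6 states:
  t0 = rec X. d.c.d.(d.(0 + X) + b.0) :: =d=> t1
  t1 = c.d.(d.(0 + (rec X. d.c.d.(d.(0 + X) + b.0))) + b.0) :: =c=> t2
  t2 = d.(d.(0 + (rec X. d.c.d.(d.(0 + X) + b.0))) + b.0) :: =d=> t3
  t3 = d.(0 + (rec X. d.c.d.(d.(0 + X) + b.0))) + b.0 :: =b=> t4, =d=> t5
  t4 = 0 :: ·
  t5 = 0 + (rec X. d.c.d.(d.(0 + X) + b.0)) :: =d=> t1
Coarsest stable partition (strong bisimilarity classes):
  B0 = {s0, s4}
  B1 = {s1}
  B2 = {s2}
  B3 = {s3}
  B4 = {t0, t5}
  B5 = {t1}
  B6 = {t2}
  B7 = {t3}
  B8 = {t4}
s0 ∈ B0, t0 ∈ B4 → different blocks

not bisimilar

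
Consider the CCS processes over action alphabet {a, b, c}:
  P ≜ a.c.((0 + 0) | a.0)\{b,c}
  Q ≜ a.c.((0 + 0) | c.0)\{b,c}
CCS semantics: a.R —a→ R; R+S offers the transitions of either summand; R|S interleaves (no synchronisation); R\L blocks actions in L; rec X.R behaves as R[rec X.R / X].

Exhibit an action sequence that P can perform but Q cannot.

LTS(P): 4 reachable states
  m0 = a.c.((0 + 0) | a.0)\{b,c} ⊢ -a-> m1
  m1 = c.((0 + 0) | a.0)\{b,c} ⊢ -c-> m2
  m2 = ((0 + 0) | a.0)\{b,c} ⊢ -a-> m3
  m3 = ((0 + 0) | 0)\{b,c} ⊢ deadlocked
LTS(Q): 3 reachable states
  n0 = a.c.((0 + 0) | c.0)\{b,c} ⊢ -a-> n1
  n1 = c.((0 + 0) | c.0)\{b,c} ⊢ -c-> n2
  n2 = ((0 + 0) | c.0)\{b,c} ⊢ deadlocked
Trace ⟨aca⟩ through P, begin at {m0}:
  [1] a ⇒ {m1}
  [2] c ⇒ {m2}
  [3] a ⇒ {m3}
  ✓ P
Trace ⟨aca⟩ through Q, begin at {n0}:
  [1] a ⇒ {n1}
  [2] c ⇒ {n2}
  [3] a ⇒ no successor for Q

aca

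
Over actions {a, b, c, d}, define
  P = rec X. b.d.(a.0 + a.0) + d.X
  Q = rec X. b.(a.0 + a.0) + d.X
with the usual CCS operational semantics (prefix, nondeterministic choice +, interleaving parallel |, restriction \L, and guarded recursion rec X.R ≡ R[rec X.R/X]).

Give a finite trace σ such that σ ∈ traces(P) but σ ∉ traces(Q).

bd

Reachable graph of P (4 states):
  m0 = rec X. b.d.(a.0 + a.0) + d.X → =b=> m1, =d=> m0
  m1 = d.(a.0 + a.0) → =d=> m2
  m2 = a.0 + a.0 → =a=> m3
  m3 = 0 → deadlocked
Reachable graph of Q (3 states):
  n0 = rec X. b.(a.0 + a.0) + d.X → =b=> n1, =d=> n0
  n1 = a.0 + a.0 → =a=> n2
  n2 = 0 → deadlocked
Trace ⟨bd⟩ through P, begin at {m0}:
  step 1 (b): {m1}
  step 2 (d): {m2}
  — P admits the full trace.
Trace ⟨bd⟩ through Q, begin at {n0}:
  step 1 (b): {n1}
  step 2 (d): ∅ (Q stuck)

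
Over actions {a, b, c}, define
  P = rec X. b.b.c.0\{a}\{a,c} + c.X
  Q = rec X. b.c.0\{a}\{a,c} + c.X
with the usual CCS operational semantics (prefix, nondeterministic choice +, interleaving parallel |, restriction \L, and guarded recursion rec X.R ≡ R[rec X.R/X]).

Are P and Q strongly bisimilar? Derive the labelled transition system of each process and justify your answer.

not bisimilar

Reachable graph of P (4 states):
  u0 = rec X. b.b.c.0\{a}\{a,c} + c.X :: --b--▸ u1, --c--▸ u0
  u1 = b.c.0\{a}\{a,c} :: --b--▸ u2
  u2 = c.0\{a}\{a,c} :: --c--▸ u3
  u3 = 0\{a}\{a,c} :: (no moves)
Reachable graph of Q (3 states):
  v0 = rec X. b.c.0\{a}\{a,c} + c.X :: --b--▸ v1, --c--▸ v0
  v1 = c.0\{a}\{a,c} :: --c--▸ v2
  v2 = 0\{a}\{a,c} :: (no moves)
Partition-refinement fixed point:
  B0 = {u0}
  B1 = {u1}
  B2 = {u2, v1}
  B3 = {u3, v2}
  B4 = {v0}
u0 ∈ B0, v0 ∈ B4 → different blocks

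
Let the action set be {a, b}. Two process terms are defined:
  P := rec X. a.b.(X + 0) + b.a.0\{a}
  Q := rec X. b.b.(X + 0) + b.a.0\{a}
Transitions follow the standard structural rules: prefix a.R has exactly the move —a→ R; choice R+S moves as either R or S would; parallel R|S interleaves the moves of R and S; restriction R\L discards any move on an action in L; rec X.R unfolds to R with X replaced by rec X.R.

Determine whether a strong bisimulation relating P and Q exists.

Reachable graph of P (5 states):
  m0 = rec X. a.b.(X + 0) + b.a.0\{a} :: --a--▸ m1, --b--▸ m2
  m1 = b.((rec X. a.b.(X + 0) + b.a.0\{a}) + 0) :: --b--▸ m3
  m2 = a.0\{a} :: --a--▸ m4
  m3 = (rec X. a.b.(X + 0) + b.a.0\{a}) + 0 :: --a--▸ m1, --b--▸ m2
  m4 = 0\{a} :: ∅
Reachable graph of Q (5 states):
  n0 = rec X. b.b.(X + 0) + b.a.0\{a} :: --b--▸ n1, --b--▸ n2
  n1 = a.0\{a} :: --a--▸ n3
  n2 = b.((rec X. b.b.(X + 0) + b.a.0\{a}) + 0) :: --b--▸ n4
  n3 = 0\{a} :: ∅
  n4 = (rec X. b.b.(X + 0) + b.a.0\{a}) + 0 :: --b--▸ n1, --b--▸ n2
Coarsest stable partition (strong bisimilarity classes):
  B0 = {m0, m3}
  B1 = {m2, n1}
  B2 = {m4, n3}
  B3 = {m1}
  B4 = {n0, n4}
  B5 = {n2}
m0 ∈ B0, n0 ∈ B4 → different blocks

not bisimilar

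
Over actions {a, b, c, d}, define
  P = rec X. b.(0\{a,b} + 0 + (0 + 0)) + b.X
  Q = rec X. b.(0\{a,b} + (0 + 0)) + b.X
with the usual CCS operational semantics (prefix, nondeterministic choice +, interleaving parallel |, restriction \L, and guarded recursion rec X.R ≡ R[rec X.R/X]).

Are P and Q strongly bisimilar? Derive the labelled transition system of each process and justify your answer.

bisimilar

P's transition system — 2 states:
  p0 = rec X. b.(0\{a,b} + 0 + (0 + 0)) + b.X ⊢ ··b··> p0, ··b··> p1
  p1 = 0\{a,b} + 0 + (0 + 0) ⊢ deadlocked
Q's transition system — 2 states:
  q0 = rec X. b.(0\{a,b} + (0 + 0)) + b.X ⊢ ··b··> q0, ··b··> q1
  q1 = 0\{a,b} + (0 + 0) ⊢ deadlocked
Bisimilarity quotient blocks:
  B0 = {p0, q0}
  B1 = {p1, q1}
p0 ∈ B0, q0 ∈ B0 → same block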